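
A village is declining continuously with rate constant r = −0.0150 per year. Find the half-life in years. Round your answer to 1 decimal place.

half-life = ln(2) / |r| = 0.69315 / 0.015

half-life ≈ 46.2 years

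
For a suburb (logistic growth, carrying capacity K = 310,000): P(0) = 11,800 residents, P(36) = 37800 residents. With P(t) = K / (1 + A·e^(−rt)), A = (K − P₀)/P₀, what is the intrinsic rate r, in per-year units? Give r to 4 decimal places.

r ≈ 0.0349 per year

A = (310000 − 11800)/11800 = 25.27119
37800 = 310000/(1 + 25.27119·e^(−r·36)) → e^(−36r) = (8.20106 − 1)/25.27119 = 0.284951
r = −ln(0.284951)/36 = 1.25544/36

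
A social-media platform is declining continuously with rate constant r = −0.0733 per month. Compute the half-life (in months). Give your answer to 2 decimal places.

half-life ≈ 9.46 months

half-life = ln(2) / |r| = 0.69315 / 0.0733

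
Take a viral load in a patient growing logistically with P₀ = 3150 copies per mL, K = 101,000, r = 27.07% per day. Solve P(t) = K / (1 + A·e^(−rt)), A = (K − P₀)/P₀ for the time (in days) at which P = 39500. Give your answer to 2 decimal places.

t ≈ 11.06 days

A = (101000 − 3150)/3150 = 31.06349
39500 = 101000/(1 + 31.06349·e^(−0.2707t)) → 1 + 31.06349·e^(−0.2707t) = 2.55696
e^(−0.2707t) = 0.050122 → t = ln(19.95135)/0.2707 = 2.9933/0.2707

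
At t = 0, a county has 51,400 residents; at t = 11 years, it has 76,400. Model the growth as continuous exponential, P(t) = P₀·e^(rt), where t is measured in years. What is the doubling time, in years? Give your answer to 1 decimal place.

r = ln(76400/51400) / 11 = ln(1.48638) / 11 ≈ 0.036031 per year
doubling time = ln 2 / |r| = 0.69315 / 0.036031

doubling time ≈ 19.2 years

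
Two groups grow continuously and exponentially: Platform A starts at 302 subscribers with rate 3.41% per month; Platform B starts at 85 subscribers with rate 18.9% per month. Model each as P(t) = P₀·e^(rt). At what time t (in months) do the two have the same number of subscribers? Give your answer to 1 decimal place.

t ≈ 8.2 months

302·e^(0.0341t) = 85·e^(0.189t)
302/85 = e^((0.189 − 0.0341)t) → ln(3.55294) = 0.1549·t
t = 1.26778 / 0.1549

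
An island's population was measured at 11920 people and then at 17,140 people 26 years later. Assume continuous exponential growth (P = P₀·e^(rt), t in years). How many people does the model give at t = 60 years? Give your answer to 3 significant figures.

≈ 27,600 people

r = ln(17140/11920) / 26 ≈ 0.013969 per year
P(60) = 11920 · e^(0.013969·60) = 11920 · 2.31208 ≈ 27559.99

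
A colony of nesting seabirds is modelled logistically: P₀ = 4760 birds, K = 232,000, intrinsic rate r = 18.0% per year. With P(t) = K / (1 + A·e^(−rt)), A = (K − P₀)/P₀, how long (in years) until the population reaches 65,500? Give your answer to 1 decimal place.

t ≈ 16.3 years

A = (232000 − 4760)/4760 = 47.7395
65500 = 232000/(1 + 47.7395·e^(−0.18t)) → 1 + 47.7395·e^(−0.18t) = 3.54198
e^(−0.18t) = 0.053247 → t = ln(18.7804)/0.18 = 2.93281/0.18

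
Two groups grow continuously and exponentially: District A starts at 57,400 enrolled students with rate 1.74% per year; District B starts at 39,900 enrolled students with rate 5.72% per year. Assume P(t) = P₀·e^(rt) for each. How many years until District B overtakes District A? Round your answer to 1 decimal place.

57400·e^(0.0174t) = 39900·e^(0.0572t)
57400/39900 = e^((0.0572 − 0.0174)t) → ln(1.4386) = 0.0398·t
t = 0.36367 / 0.0398

t ≈ 9.1 years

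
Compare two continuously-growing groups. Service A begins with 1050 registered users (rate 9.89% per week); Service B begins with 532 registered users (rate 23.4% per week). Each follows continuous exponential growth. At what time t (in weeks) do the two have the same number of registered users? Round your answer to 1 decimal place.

1050·e^(0.0989t) = 532·e^(0.234t)
1050/532 = e^((0.234 − 0.0989)t) → ln(1.97368) = 0.1351·t
t = 0.6799 / 0.1351

t ≈ 5.0 weeks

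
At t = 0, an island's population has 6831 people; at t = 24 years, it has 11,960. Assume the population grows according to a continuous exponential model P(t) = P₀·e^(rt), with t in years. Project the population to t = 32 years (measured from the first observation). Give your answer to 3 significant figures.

≈ 14,400 people

r = ln(11960/6831) / 24 ≈ 0.023337 per year
P(32) = 6831 · e^(0.023337·32) = 6831 · 2.11023 ≈ 14414.96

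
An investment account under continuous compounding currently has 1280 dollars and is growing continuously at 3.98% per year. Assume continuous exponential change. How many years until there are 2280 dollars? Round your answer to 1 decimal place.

2280 = 1280 · e^(0.0398·t)
t = ln(2280/1280) / 0.0398 = ln(1.78125) / 0.0398 = 0.57732 / 0.0398

t ≈ 14.5 years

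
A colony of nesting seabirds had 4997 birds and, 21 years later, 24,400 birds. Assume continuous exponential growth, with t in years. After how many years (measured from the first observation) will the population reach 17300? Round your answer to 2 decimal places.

r = ln(24400/4997) / 21 ≈ 0.075512 per year
t = ln(17300/4997) / r = 1.24187 / 0.075512 ≈ 16.446

t ≈ 16.45 years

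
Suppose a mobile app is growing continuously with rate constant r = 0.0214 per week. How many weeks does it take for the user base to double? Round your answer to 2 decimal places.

doubling time = ln(2) / |r| = 0.69315 / 0.0214

doubling time ≈ 32.39 weeks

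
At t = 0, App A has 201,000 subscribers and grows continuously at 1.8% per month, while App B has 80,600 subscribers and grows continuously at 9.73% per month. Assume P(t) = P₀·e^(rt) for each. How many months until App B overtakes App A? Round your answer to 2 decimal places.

t ≈ 11.52 months

201000·e^(0.018t) = 80600·e^(0.0973t)
201000/80600 = e^((0.0973 − 0.018)t) → ln(2.4938) = 0.0793·t
t = 0.91381 / 0.0793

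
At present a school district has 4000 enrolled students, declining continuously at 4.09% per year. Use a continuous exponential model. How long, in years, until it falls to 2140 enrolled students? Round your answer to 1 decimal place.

2140 = 4000 · e^(-0.0409·t)
t = ln(2140/4000) / -0.0409 = ln(0.535) / -0.0409 = -0.62549 / -0.0409

t ≈ 15.3 years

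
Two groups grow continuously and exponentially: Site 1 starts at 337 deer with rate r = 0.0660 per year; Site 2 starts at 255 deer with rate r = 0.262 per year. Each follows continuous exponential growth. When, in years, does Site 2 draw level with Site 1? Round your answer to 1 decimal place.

t ≈ 1.4 years

337·e^(0.066t) = 255·e^(0.262t)
337/255 = e^((0.262 − 0.066)t) → ln(1.32157) = 0.196·t
t = 0.27882 / 0.196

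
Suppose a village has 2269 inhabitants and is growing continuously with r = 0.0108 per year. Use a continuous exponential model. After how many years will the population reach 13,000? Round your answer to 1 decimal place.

13000 = 2269 · e^(0.0108·t)
t = ln(13000/2269) / 0.0108 = ln(5.7294) / 0.0108 = 1.74561 / 0.0108

t ≈ 161.6 years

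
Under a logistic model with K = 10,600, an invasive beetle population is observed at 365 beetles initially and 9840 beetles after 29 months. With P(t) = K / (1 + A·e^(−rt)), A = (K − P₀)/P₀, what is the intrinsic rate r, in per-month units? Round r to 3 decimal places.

A = (10600 − 365)/365 = 28.0411
9840 = 10600/(1 + 28.0411·e^(−r·29)) → e^(−29r) = (1.07724 − 1)/28.0411 = 0.002754
r = −ln(0.002754)/29 = 5.89456/29

r ≈ 0.203 per month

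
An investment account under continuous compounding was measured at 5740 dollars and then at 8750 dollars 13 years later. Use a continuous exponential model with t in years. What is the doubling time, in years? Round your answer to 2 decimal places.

doubling time ≈ 21.37 years

r = ln(8750/5740) / 13 = ln(1.52439) / 13 ≈ 0.03243 per year
doubling time = ln 2 / |r| = 0.69315 / 0.03243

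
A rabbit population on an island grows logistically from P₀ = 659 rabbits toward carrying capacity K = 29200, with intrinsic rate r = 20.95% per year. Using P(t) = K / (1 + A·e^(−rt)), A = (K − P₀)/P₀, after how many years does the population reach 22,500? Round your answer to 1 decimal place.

t ≈ 23.8 years

A = (29200 − 659)/659 = 43.30956
22500 = 29200/(1 + 43.30956·e^(−0.2095t)) → 1 + 43.30956·e^(−0.2095t) = 1.29778
e^(−0.2095t) = 0.006876 → t = ln(145.44255)/0.2095 = 4.97978/0.2095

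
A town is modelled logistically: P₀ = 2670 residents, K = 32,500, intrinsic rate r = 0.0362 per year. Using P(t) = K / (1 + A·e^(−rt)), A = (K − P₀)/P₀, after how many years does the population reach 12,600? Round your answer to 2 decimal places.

t ≈ 54.04 years

A = (32500 − 2670)/2670 = 11.17228
12600 = 32500/(1 + 11.17228·e^(−0.0362t)) → 1 + 11.17228·e^(−0.0362t) = 2.57937
e^(−0.0362t) = 0.141365 → t = ln(7.07391)/0.0362 = 1.95641/0.0362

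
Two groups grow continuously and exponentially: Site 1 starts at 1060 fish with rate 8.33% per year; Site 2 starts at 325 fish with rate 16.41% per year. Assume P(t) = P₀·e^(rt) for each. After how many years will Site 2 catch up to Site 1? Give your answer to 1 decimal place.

1060·e^(0.0833t) = 325·e^(0.1641t)
1060/325 = e^((0.1641 − 0.0833)t) → ln(3.26154) = 0.0808·t
t = 1.1822 / 0.0808

t ≈ 14.6 years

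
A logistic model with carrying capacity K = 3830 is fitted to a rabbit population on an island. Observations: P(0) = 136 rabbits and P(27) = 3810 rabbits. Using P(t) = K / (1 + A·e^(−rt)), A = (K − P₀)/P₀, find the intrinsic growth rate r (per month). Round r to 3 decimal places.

A = (3830 − 136)/136 = 27.16176
3810 = 3830/(1 + 27.16176·e^(−r·27)) → e^(−27r) = (1.00525 − 1)/27.16176 = 0.000193
r = −ln(0.000193)/27 = 8.55146/27

r ≈ 0.317 per month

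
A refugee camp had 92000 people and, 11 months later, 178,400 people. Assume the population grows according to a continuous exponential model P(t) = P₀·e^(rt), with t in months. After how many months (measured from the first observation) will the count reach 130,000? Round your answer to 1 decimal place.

r = ln(178400/92000) / 11 ≈ 0.060204 per month
t = ln(130000/92000) / r = 0.34575 / 0.060204 ≈ 5.743

t ≈ 5.7 months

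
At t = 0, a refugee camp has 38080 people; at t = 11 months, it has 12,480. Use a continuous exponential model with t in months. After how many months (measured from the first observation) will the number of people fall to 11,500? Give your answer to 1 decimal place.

t ≈ 11.8 months

r = ln(12480/38080) / 11 ≈ -0.101415 per month
t = ln(11500/38080) / r = -1.19734 / -0.101415 ≈ 11.806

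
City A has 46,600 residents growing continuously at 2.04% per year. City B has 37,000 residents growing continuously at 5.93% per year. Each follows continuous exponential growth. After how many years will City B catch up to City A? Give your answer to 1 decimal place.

46600·e^(0.0204t) = 37000·e^(0.0593t)
46600/37000 = e^((0.0593 − 0.0204)t) → ln(1.25946) = 0.0389·t
t = 0.23068 / 0.0389

t ≈ 5.9 years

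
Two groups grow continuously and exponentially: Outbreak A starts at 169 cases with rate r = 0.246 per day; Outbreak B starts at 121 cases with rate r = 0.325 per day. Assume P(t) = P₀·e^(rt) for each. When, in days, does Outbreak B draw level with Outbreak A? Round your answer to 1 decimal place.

169·e^(0.246t) = 121·e^(0.325t)
169/121 = e^((0.325 − 0.246)t) → ln(1.39669) = 0.079·t
t = 0.33411 / 0.079

t ≈ 4.2 days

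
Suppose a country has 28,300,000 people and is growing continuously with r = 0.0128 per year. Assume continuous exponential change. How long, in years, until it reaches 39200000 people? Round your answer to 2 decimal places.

t ≈ 25.45 years

39200000 = 28300000 · e^(0.0128·t)
t = ln(39200000/28300000) / 0.0128 = ln(1.38516) / 0.0128 = 0.32581 / 0.0128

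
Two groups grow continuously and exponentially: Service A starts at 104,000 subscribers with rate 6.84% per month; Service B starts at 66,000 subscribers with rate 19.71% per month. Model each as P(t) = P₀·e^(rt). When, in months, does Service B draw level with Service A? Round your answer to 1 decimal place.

t ≈ 3.5 months

104000·e^(0.0684t) = 66000·e^(0.1971t)
104000/66000 = e^((0.1971 − 0.0684)t) → ln(1.57576) = 0.1287·t
t = 0.45474 / 0.1287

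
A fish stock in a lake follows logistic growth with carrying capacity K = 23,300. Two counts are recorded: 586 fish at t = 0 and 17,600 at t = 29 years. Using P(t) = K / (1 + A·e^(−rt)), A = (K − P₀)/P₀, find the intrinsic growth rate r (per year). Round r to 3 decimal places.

r ≈ 0.165 per year

A = (23300 − 586)/586 = 38.76109
17600 = 23300/(1 + 38.76109·e^(−r·29)) → e^(−29r) = (1.32386 − 1)/38.76109 = 0.008355
r = −ln(0.008355)/29 = 4.78485/29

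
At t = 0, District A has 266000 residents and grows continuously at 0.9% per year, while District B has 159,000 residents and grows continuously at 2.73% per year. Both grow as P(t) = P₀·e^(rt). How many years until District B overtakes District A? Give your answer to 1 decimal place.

266000·e^(0.009t) = 159000·e^(0.0273t)
266000/159000 = e^((0.0273 − 0.009)t) → ln(1.67296) = 0.0183·t
t = 0.51459 / 0.0183

t ≈ 28.1 years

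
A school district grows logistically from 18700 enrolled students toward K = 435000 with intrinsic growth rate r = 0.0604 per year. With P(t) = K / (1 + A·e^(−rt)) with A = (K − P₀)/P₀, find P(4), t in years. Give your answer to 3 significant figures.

A = (435000 − 18700)/18700 = 22.26203
P(4) = 435000 / (1 + 22.26203·e^(−0.0604·4)) = 435000 / (1 + 22.26203·0.78537)
= 435000 / 18.48394 ≈ 23533.95

≈ 23,500 enrolled students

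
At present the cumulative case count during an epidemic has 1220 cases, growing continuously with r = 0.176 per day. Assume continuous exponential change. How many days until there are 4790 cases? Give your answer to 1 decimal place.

4790 = 1220 · e^(0.176·t)
t = ln(4790/1220) / 0.176 = ln(3.92623) / 0.176 = 1.36768 / 0.176

t ≈ 7.8 days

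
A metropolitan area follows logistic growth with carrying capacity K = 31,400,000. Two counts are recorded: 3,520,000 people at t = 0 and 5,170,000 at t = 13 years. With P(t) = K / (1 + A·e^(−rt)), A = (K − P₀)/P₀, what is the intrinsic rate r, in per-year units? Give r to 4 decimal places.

r ≈ 0.0343 per year

A = (31400000 − 3520000)/3520000 = 7.92045
5170000 = 31400000/(1 + 7.92045·e^(−r·13)) → e^(−13r) = (6.0735 − 1)/7.92045 = 0.640557
r = −ln(0.640557)/13 = 0.44542/13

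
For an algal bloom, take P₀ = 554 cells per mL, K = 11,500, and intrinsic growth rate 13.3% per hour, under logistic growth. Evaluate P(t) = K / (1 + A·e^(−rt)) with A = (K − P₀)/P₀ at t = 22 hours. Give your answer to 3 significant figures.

≈ 5,580 cells per mL

A = (11500 − 554)/554 = 19.75812
P(22) = 11500 / (1 + 19.75812·e^(−0.133·22)) = 11500 / (1 + 19.75812·0.053611)
= 11500 / 2.05925 ≈ 5584.55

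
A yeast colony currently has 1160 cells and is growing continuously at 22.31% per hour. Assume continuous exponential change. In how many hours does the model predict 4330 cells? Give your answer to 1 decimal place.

4330 = 1160 · e^(0.2231·t)
t = ln(4330/1160) / 0.2231 = ln(3.73276) / 0.2231 = 1.31715 / 0.2231

t ≈ 5.9 hours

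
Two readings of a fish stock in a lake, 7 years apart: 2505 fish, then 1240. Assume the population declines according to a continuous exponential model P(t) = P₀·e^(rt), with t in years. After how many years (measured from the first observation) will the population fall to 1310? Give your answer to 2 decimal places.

t ≈ 6.45 years

r = ln(1240/2505) / 7 ≈ -0.100454 per year
t = ln(1310/2505) / r = -0.64826 / -0.100454 ≈ 6.453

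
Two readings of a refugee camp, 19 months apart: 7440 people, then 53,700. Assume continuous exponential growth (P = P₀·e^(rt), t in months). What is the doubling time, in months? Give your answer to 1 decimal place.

doubling time ≈ 6.7 months

r = ln(53700/7440) / 19 = ln(7.21774) / 19 ≈ 0.104029 per month
doubling time = ln 2 / |r| = 0.69315 / 0.104029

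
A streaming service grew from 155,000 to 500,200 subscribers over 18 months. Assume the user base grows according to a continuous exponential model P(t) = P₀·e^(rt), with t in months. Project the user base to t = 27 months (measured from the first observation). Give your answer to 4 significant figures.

r = ln(500200/155000) / 18 ≈ 0.065088 per month
P(27) = 155000 · e^(0.065088·27) = 155000 · 5.7972 ≈ 898565.38

≈ 898,600 subscribers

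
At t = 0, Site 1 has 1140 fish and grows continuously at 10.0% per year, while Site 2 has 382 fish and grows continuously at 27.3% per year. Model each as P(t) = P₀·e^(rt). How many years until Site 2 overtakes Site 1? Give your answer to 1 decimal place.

t ≈ 6.3 years

1140·e^(0.1t) = 382·e^(0.273t)
1140/382 = e^((0.273 − 0.1)t) → ln(2.98429) = 0.173·t
t = 1.09336 / 0.173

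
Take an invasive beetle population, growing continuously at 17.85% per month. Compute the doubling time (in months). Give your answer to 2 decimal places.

doubling time = ln(2) / |r| = 0.69315 / 0.1785

doubling time ≈ 3.88 months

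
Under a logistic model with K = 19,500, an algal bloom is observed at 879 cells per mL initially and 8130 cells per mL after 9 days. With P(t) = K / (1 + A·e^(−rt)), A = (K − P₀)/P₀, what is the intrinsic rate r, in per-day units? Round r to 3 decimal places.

A = (19500 − 879)/879 = 21.1843
8130 = 19500/(1 + 21.1843·e^(−r·9)) → e^(−9r) = (2.39852 − 1)/21.1843 = 0.066017
r = −ln(0.066017)/9 = 2.71784/9

r ≈ 0.302 per day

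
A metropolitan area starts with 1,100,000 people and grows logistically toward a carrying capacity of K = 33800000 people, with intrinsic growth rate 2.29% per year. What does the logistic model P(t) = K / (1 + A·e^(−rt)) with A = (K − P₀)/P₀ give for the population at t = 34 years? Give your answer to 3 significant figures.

A = (33800000 − 1100000)/1100000 = 29.72727
P(34) = 33800000 / (1 + 29.72727·e^(−0.0229·34)) = 33800000 / (1 + 29.72727·0.459048)
= 33800000 / 14.64625 ≈ 2307757.66

≈ 2,310,000 people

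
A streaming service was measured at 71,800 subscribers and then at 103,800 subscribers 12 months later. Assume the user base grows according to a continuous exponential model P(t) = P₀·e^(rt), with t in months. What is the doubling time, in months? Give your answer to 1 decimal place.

r = ln(103800/71800) / 12 = ln(1.44568) / 12 ≈ 0.030715 per month
doubling time = ln 2 / |r| = 0.69315 / 0.030715

doubling time ≈ 22.6 months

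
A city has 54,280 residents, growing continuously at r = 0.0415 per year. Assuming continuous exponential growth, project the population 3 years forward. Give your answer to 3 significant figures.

≈ 61,500 residents

P(3) = 54280 · e^(0.0415·3) = 54280 · e^(0.1245)
= 54280 · 1.13258 ≈ 61476.55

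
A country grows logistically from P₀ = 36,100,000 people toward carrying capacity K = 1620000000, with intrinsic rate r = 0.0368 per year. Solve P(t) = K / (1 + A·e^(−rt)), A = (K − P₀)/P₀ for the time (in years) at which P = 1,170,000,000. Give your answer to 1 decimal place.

A = (1620000000 − 36100000)/36100000 = 43.87535
1170000000 = 1620000000/(1 + 43.87535·e^(−0.0368t)) → 1 + 43.87535·e^(−0.0368t) = 1.38462
e^(−0.0368t) = 0.008766 → t = ln(114.0759)/0.0368 = 4.73686/0.0368

t ≈ 128.7 years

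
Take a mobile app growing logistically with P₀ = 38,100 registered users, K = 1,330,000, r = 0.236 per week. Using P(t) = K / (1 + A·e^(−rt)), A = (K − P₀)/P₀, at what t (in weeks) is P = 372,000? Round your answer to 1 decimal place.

t ≈ 10.9 weeks

A = (1330000 − 38100)/38100 = 33.90814
372000 = 1330000/(1 + 33.90814·e^(−0.236t)) → 1 + 33.90814·e^(−0.236t) = 3.57527
e^(−0.236t) = 0.075948 → t = ln(13.16683)/0.236 = 2.5777/0.236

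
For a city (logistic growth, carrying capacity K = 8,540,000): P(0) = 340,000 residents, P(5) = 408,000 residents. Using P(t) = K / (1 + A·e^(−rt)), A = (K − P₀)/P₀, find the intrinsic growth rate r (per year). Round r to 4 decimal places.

A = (8540000 − 340000)/340000 = 24.11765
408000 = 8540000/(1 + 24.11765·e^(−r·5)) → e^(−5r) = (20.93137 − 1)/24.11765 = 0.826423
r = −ln(0.826423)/5 = 0.19065/5

r ≈ 0.0381 per year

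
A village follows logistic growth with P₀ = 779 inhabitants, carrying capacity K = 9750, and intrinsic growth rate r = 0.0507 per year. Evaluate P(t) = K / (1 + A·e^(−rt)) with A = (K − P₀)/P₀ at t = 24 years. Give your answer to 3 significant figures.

≈ 2,210 inhabitants

A = (9750 − 779)/779 = 11.51605
P(24) = 9750 / (1 + 11.51605·e^(−0.0507·24)) = 9750 / (1 + 11.51605·0.296176)
= 9750 / 4.41078 ≈ 2210.49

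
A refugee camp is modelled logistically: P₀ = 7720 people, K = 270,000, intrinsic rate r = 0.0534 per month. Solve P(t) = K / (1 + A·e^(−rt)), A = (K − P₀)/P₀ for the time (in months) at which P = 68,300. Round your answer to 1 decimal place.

t ≈ 45.7 months

A = (270000 − 7720)/7720 = 33.97409
68300 = 270000/(1 + 33.97409·e^(−0.0534t)) → 1 + 33.97409·e^(−0.0534t) = 3.95315
e^(−0.0534t) = 0.086924 → t = ln(11.50437)/0.0534 = 2.44273/0.0534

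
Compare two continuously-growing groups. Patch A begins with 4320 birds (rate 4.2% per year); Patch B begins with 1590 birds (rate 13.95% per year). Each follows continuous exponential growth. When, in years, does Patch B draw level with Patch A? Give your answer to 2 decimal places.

4320·e^(0.042t) = 1590·e^(0.1395t)
4320/1590 = e^((0.1395 − 0.042)t) → ln(2.71698) = 0.0975·t
t = 0.99952 / 0.0975

t ≈ 10.25 years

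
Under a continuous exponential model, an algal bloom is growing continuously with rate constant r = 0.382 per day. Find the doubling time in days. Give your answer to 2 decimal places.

doubling time = ln(2) / |r| = 0.69315 / 0.382

doubling time ≈ 1.81 days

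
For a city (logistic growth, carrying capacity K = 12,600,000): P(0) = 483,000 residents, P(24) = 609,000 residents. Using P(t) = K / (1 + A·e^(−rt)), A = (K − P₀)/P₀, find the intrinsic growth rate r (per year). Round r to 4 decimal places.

r ≈ 0.0101 per year

A = (12600000 − 483000)/483000 = 25.08696
609000 = 12600000/(1 + 25.08696·e^(−r·24)) → e^(−24r) = (20.68966 − 1)/25.08696 = 0.784856
r = −ln(0.784856)/24 = 0.24225/24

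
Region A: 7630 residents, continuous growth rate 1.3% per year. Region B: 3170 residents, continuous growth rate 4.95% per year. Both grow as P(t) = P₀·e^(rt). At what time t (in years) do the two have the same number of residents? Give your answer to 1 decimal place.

7630·e^(0.013t) = 3170·e^(0.0495t)
7630/3170 = e^((0.0495 − 0.013)t) → ln(2.40694) = 0.0365·t
t = 0.87836 / 0.0365

t ≈ 24.1 years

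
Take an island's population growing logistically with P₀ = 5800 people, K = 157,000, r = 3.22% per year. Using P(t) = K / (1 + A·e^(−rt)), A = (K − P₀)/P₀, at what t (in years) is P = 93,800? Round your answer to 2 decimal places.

t ≈ 113.53 years

A = (157000 − 5800)/5800 = 26.06897
93800 = 157000/(1 + 26.06897·e^(−0.0322t)) → 1 + 26.06897·e^(−0.0322t) = 1.67377
e^(−0.0322t) = 0.025846 → t = ln(38.69096)/0.0322 = 3.65561/0.0322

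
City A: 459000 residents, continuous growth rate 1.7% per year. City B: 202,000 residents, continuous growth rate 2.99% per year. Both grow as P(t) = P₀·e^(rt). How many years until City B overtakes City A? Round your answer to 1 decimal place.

t ≈ 63.6 years

459000·e^(0.017t) = 202000·e^(0.0299t)
459000/202000 = e^((0.0299 − 0.017)t) → ln(2.27228) = 0.0129·t
t = 0.82078 / 0.0129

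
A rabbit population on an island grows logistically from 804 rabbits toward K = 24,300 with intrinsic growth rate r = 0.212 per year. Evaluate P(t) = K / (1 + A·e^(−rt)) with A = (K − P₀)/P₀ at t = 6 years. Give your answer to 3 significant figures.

≈ 2,640 rabbits

A = (24300 − 804)/804 = 29.22388
P(6) = 24300 / (1 + 29.22388·e^(−0.212·6)) = 24300 / (1 + 29.22388·0.280271)
= 24300 / 9.19059 ≈ 2644.01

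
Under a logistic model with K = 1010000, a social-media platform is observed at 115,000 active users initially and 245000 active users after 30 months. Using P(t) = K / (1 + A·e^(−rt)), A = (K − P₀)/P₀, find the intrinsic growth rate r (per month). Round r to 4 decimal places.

r ≈ 0.0304 per month

A = (1010000 − 115000)/115000 = 7.78261
245000 = 1010000/(1 + 7.78261·e^(−r·30)) → e^(−30r) = (4.12245 − 1)/7.78261 = 0.401209
r = −ln(0.401209)/30 = 0.91327/30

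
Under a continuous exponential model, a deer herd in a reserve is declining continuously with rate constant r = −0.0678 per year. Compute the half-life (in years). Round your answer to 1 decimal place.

half-life = ln(2) / |r| = 0.69315 / 0.0678

half-life ≈ 10.2 years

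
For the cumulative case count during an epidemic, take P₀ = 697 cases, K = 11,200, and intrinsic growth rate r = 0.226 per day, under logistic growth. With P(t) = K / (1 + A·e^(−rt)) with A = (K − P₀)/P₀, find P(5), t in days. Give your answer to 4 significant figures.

A = (11200 − 697)/697 = 15.06887
P(5) = 11200 / (1 + 15.06887·e^(−0.226·5)) = 11200 / (1 + 15.06887·0.323033)
= 11200 / 5.86775 ≈ 1908.74

≈ 1,909 cases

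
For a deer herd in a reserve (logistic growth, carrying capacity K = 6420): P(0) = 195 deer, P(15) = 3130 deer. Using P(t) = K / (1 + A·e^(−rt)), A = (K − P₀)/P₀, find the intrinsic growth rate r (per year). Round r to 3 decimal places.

A = (6420 − 195)/195 = 31.92308
3130 = 6420/(1 + 31.92308·e^(−r·15)) → e^(−15r) = (2.05112 − 1)/31.92308 = 0.032927
r = −ln(0.032927)/15 = 3.41347/15

r ≈ 0.228 per year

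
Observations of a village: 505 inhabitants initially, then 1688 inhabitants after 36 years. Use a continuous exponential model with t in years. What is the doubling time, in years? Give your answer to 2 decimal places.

doubling time ≈ 20.68 years

r = ln(1688/505) / 36 = ln(3.34257) / 36 ≈ 0.033521 per year
doubling time = ln 2 / |r| = 0.69315 / 0.033521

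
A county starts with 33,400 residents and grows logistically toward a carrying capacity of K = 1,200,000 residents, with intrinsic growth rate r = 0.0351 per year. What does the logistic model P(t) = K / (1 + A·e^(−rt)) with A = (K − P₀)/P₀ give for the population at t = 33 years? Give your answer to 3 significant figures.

A = (1200000 − 33400)/33400 = 34.92814
P(33) = 1200000 / (1 + 34.92814·e^(−0.0351·33)) = 1200000 / (1 + 34.92814·0.31402)
= 1200000 / 11.96812 ≈ 100266.37

≈ 100,000 residents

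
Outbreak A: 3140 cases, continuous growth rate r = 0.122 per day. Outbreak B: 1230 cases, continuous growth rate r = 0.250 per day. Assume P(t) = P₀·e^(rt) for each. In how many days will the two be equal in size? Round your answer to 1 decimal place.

t ≈ 7.3 days

3140·e^(0.122t) = 1230·e^(0.25t)
3140/1230 = e^((0.25 − 0.122)t) → ln(2.55285) = 0.128·t
t = 0.93721 / 0.128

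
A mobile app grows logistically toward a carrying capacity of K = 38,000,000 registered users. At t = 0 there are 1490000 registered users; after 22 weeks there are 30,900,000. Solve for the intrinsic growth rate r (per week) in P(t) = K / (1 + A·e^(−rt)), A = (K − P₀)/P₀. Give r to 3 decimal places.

A = (38000000 − 1490000)/1490000 = 24.50336
30900000 = 38000000/(1 + 24.50336·e^(−r·22)) → e^(−22r) = (1.22977 − 1)/24.50336 = 0.009377
r = −ln(0.009377)/22 = 4.66947/22

r ≈ 0.212 per week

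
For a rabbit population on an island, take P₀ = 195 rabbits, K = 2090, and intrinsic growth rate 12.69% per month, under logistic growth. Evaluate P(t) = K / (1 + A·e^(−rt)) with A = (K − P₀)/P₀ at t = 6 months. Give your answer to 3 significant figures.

A = (2090 − 195)/195 = 9.71795
P(6) = 2090 / (1 + 9.71795·e^(−0.1269·6)) = 2090 / (1 + 9.71795·0.467012)
= 2090 / 5.5384 ≈ 377.37

≈ 377 rabbits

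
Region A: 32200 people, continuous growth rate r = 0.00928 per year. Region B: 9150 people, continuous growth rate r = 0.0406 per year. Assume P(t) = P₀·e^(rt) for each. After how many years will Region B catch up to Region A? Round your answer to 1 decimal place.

32200·e^(0.00928t) = 9150·e^(0.0406t)
32200/9150 = e^((0.0406 − 0.00928)t) → ln(3.51913) = 0.03132·t
t = 1.25821 / 0.03132

t ≈ 40.2 years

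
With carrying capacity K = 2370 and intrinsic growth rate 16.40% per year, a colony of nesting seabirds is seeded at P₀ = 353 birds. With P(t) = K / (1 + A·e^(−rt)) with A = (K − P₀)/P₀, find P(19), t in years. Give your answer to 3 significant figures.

A = (2370 − 353)/353 = 5.71388
P(19) = 2370 / (1 + 5.71388·e^(−0.164·19)) = 2370 / (1 + 5.71388·0.044334)
= 2370 / 1.25332 ≈ 1890.98

≈ 1,890 birds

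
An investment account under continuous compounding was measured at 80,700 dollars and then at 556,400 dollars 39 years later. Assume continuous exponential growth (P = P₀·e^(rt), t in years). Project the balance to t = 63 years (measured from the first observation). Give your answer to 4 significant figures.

r = ln(556400/80700) / 39 ≈ 0.049506 per year
P(63) = 80700 · e^(0.049506·63) = 80700 · 22.62153 ≈ 1825557.36

≈ 1,826,000 dollars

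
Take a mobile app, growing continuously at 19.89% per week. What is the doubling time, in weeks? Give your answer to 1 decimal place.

doubling time = ln(2) / |r| = 0.69315 / 0.1989

doubling time ≈ 3.5 weeks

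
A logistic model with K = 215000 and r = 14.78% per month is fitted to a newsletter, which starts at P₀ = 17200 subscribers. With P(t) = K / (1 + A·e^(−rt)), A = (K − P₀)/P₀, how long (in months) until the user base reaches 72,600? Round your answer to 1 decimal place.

t ≈ 12.0 months

A = (215000 − 17200)/17200 = 11.5
72600 = 215000/(1 + 11.5·e^(−0.1478t)) → 1 + 11.5·e^(−0.1478t) = 2.96143
e^(−0.1478t) = 0.170559 → t = ln(5.86306)/0.1478 = 1.76867/0.1478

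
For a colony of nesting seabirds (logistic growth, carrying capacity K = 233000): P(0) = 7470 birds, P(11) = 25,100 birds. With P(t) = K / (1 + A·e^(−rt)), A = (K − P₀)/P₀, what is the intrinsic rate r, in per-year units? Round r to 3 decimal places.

A = (233000 − 7470)/7470 = 30.19143
25100 = 233000/(1 + 30.19143·e^(−r·11)) → e^(−11r) = (9.28287 − 1)/30.19143 = 0.274345
r = −ln(0.274345)/11 = 1.29337/11

r ≈ 0.118 per year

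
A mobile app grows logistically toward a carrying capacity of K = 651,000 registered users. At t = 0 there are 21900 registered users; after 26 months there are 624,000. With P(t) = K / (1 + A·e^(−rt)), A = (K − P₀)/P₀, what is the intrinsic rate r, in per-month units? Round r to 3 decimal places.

A = (651000 − 21900)/21900 = 28.72603
624000 = 651000/(1 + 28.72603·e^(−r·26)) → e^(−26r) = (1.04327 − 1)/28.72603 = 0.001506
r = −ln(0.001506)/26 = 6.49812/26

r ≈ 0.250 per month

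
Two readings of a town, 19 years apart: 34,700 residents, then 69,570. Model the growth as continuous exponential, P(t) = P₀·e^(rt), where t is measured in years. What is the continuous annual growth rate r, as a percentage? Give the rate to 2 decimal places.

69570 = 34700 · e^(r·19)
e^(19r) = 69570/34700 = 2.0049
r = ln(2.0049) / 19 = 0.69559 / 19

r ≈ 3.66% per year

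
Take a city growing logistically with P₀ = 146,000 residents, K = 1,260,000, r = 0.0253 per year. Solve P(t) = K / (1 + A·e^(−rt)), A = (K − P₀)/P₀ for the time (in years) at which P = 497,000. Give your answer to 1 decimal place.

A = (1260000 − 146000)/146000 = 7.63014
497000 = 1260000/(1 + 7.63014·e^(−0.0253t)) → 1 + 7.63014·e^(−0.0253t) = 2.53521
e^(−0.0253t) = 0.201204 → t = ln(4.97009)/0.0253 = 1.60344/0.0253

t ≈ 63.4 years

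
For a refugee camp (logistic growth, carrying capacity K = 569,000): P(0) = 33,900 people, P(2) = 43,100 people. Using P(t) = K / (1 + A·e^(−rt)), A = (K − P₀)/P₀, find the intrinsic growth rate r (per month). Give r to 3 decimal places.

A = (569000 − 33900)/33900 = 15.78466
43100 = 569000/(1 + 15.78466·e^(−r·2)) → e^(−2r) = (13.20186 − 1)/15.78466 = 0.77302
r = −ln(0.77302)/2 = 0.25745/2

r ≈ 0.129 per month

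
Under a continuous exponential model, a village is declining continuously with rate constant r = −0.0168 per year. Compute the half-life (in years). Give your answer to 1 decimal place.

half-life ≈ 41.3 years

half-life = ln(2) / |r| = 0.69315 / 0.0168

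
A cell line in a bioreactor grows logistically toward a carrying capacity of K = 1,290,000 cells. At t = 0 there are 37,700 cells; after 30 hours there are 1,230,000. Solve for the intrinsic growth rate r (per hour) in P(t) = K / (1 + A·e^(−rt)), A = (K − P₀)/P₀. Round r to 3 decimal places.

r ≈ 0.217 per hour

A = (1290000 − 37700)/37700 = 33.21751
1230000 = 1290000/(1 + 33.21751·e^(−r·30)) → e^(−30r) = (1.04878 − 1)/33.21751 = 0.001469
r = −ln(0.001469)/30 = 6.5235/30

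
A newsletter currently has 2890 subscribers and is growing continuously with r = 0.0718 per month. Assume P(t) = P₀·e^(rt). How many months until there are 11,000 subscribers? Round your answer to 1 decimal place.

11000 = 2890 · e^(0.0718·t)
t = ln(11000/2890) / 0.0718 = ln(3.80623) / 0.0718 = 1.33664 / 0.0718

t ≈ 18.6 months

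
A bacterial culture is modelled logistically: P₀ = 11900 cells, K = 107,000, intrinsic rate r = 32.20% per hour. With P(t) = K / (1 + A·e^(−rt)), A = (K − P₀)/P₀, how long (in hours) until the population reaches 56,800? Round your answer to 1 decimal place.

A = (107000 − 11900)/11900 = 7.9916
56800 = 107000/(1 + 7.9916·e^(−0.322t)) → 1 + 7.9916·e^(−0.322t) = 1.8838
e^(−0.322t) = 0.110592 → t = ln(9.04228)/0.322 = 2.20191/0.322

t ≈ 6.8 hours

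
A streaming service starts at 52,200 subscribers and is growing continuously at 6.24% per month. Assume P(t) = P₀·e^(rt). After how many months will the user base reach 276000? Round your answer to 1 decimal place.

276000 = 52200 · e^(0.0624·t)
t = ln(276000/52200) / 0.0624 = ln(5.28736) / 0.0624 = 1.66532 / 0.0624

t ≈ 26.7 months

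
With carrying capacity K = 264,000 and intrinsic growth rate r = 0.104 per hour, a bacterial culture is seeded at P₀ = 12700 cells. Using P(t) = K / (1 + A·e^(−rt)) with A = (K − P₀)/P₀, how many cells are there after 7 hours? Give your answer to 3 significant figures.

A = (264000 − 12700)/12700 = 19.7874
P(7) = 264000 / (1 + 19.7874·e^(−0.104·7)) = 264000 / (1 + 19.7874·0.482874)
= 264000 / 10.55482 ≈ 25012.28

≈ 25,000 cells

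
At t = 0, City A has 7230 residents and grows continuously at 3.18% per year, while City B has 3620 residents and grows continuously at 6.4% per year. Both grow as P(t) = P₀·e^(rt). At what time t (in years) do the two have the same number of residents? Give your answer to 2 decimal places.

t ≈ 21.48 years

7230·e^(0.0318t) = 3620·e^(0.064t)
7230/3620 = e^((0.064 − 0.0318)t) → ln(1.99724) = 0.0322·t
t = 0.69177 / 0.0322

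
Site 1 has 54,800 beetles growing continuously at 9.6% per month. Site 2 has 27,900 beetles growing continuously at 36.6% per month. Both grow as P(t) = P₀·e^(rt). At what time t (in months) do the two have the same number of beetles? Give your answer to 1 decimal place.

t ≈ 2.5 months

54800·e^(0.096t) = 27900·e^(0.366t)
54800/27900 = e^((0.366 − 0.096)t) → ln(1.96416) = 0.27·t
t = 0.67506 / 0.27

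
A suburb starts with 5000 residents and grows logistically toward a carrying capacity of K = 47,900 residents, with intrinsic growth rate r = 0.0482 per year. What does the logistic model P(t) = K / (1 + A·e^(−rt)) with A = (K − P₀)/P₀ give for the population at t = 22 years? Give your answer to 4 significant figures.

A = (47900 − 5000)/5000 = 8.58
P(22) = 47900 / (1 + 8.58·e^(−0.0482·22)) = 47900 / (1 + 8.58·0.346317)
= 47900 / 3.9714 ≈ 12061.23

≈ 12,060 residents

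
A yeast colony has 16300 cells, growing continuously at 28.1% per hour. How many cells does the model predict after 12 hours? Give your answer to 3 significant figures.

P(12) = 16300 · e^(0.281·12) = 16300 · e^(3.372)
= 16300 · 29.13674 ≈ 474928.9

≈ 475,000 cells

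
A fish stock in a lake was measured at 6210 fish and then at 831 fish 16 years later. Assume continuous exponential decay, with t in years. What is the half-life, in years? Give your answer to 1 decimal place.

r = ln(831/6210) / 16 = ln(0.13382) / 16 ≈ -0.125705 per year
half-life = ln 2 / |r| = 0.69315 / 0.125705

half-life ≈ 5.5 years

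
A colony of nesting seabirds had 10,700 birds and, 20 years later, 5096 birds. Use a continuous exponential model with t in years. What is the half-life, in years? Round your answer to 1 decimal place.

r = ln(5096/10700) / 20 = ln(0.47626) / 20 ≈ -0.037089 per year
half-life = ln 2 / |r| = 0.69315 / 0.037089

half-life ≈ 18.7 years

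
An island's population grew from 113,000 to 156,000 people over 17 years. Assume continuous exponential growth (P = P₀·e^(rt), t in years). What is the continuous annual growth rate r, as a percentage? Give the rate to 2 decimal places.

r ≈ 1.90% per year

156000 = 113000 · e^(r·17)
e^(17r) = 156000/113000 = 1.38053
r = ln(1.38053) / 17 = 0.32247 / 17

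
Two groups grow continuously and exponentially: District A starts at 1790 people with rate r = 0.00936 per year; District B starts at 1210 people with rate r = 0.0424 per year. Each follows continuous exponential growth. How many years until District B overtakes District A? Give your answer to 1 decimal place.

1790·e^(0.00936t) = 1210·e^(0.0424t)
1790/1210 = e^((0.0424 − 0.00936)t) → ln(1.47934) = 0.03304·t
t = 0.3916 / 0.03304

t ≈ 11.9 years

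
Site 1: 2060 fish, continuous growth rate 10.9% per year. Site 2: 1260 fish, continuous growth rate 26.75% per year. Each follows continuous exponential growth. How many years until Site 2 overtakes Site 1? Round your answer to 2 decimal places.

t ≈ 3.10 years

2060·e^(0.109t) = 1260·e^(0.2675t)
2060/1260 = e^((0.2675 − 0.109)t) → ln(1.63492) = 0.1585·t
t = 0.49159 / 0.1585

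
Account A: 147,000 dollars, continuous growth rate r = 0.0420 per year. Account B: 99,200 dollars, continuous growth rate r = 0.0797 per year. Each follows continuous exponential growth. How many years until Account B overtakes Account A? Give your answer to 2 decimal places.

t ≈ 10.43 years

147000·e^(0.042t) = 99200·e^(0.0797t)
147000/99200 = e^((0.0797 − 0.042)t) → ln(1.48185) = 0.0377·t
t = 0.39329 / 0.0377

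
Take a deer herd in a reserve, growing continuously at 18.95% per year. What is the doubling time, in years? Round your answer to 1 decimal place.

doubling time = ln(2) / |r| = 0.69315 / 0.1895

doubling time ≈ 3.7 years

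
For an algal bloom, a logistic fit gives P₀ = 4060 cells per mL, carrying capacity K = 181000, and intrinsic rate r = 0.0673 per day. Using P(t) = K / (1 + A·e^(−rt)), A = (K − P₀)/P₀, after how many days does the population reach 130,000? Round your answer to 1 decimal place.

A = (181000 − 4060)/4060 = 43.58128
130000 = 181000/(1 + 43.58128·e^(−0.0673t)) → 1 + 43.58128·e^(−0.0673t) = 1.39231
e^(−0.0673t) = 0.009002 → t = ln(111.08954)/0.0673 = 4.71034/0.0673

t ≈ 70.0 days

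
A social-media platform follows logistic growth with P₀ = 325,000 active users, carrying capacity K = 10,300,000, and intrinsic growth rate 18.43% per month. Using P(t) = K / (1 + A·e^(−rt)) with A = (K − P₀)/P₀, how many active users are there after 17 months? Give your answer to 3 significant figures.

A = (10300000 − 325000)/325000 = 30.69231
P(17) = 10300000 / (1 + 30.69231·e^(−0.1843·17)) = 10300000 / (1 + 30.69231·0.043582)
= 10300000 / 2.33765 ≈ 4406140.12

≈ 4,410,000 active users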